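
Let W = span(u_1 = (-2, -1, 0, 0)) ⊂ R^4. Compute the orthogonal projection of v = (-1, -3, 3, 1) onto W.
proj_W(v) = (-2, -1, 0, 0)

Set up U = [u_1 | ... | u_1] ∈ R^(4×1). The projector onto W = col(U) is P = U (U^T U)^(-1) U^T.
Compute U^T U =
  [5],
and U^T v = (5).
Solve U^T U · c = U^T v for the coefficients: c = (1). The projection is proj_W(v) = U c.
Check: (v - proj_W(v)) · u_1 = 0  (should be 0).
Result: proj_W(v) = (-2, -1, 0, 0).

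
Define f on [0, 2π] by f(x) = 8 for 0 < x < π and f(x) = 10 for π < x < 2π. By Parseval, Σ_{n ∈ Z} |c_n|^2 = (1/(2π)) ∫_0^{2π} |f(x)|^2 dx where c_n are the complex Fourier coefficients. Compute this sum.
Σ |c_n|^2 = 82

Parseval equates the L^2 energy of f (normalised by 1/(2π)) with the ℓ^2 sum of its Fourier coefficients: (1/(2π)) ∫_0^{2π} |f|^2 = Σ |c_n|^2.
Compute the left side: (1/(2π)) [∫_0^π 8^2 dx + ∫_π^{2π} 10^2 dx] = (1/(2π)) · (64π + 100π) = (64 + 100)/2 = 82.
So Σ_{n ∈ Z} |c_n|^2 = 82.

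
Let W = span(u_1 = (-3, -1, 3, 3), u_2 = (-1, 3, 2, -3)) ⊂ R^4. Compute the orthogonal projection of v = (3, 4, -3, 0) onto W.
proj_W(v) = (1473/635, 551/635, -291/127, -309/127)

Set up U = [u_1 | ... | u_2] ∈ R^(4×2). The projector onto W = col(U) is P = U (U^T U)^(-1) U^T.
Compute U^T U =
  [28, -3]
  [-3, 23],
and U^T v = (-22, 3).
Solve U^T U · c = U^T v for the coefficients: c = (-497/635, 18/635). The projection is proj_W(v) = U c.
Check: (v - proj_W(v)) · u_1 = 0  (should be 0).
Check: (v - proj_W(v)) · u_2 = 0  (should be 0).
Result: proj_W(v) = (1473/635, 551/635, -291/127, -309/127).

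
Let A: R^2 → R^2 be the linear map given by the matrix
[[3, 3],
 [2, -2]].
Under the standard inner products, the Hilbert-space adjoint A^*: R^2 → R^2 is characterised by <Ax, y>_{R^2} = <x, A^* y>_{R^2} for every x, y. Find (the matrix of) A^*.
A^* = A^T =
[[3, 2],
 [3, -2]]

For real matrices with standard dot products, the defining identity <Ax, y> = <x, A^* y> gives (Ax)^T y = x^T (A^*) y, i.e. x^T A^T y = x^T (A^*) y. Since this holds for all x, y, we must have A^* = A^T. Therefore
A^* =
[[3, 2],
 [3, -2]].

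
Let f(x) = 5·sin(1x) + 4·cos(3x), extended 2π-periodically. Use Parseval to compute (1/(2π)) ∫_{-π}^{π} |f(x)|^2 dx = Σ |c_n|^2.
Σ |c_n|^2 = 41/2

Expand |f|^2 and use orthogonality of {sin(nx), cos(mx)} on [-π, π]:
  ∫_{-π}^{π} sin(nx)^2 dx = π, ∫ cos(mx)^2 dx = π, and cross terms integrate to 0.
So ∫_{-π}^{π} f(x)^2 dx = 5^2 · π + 4^2 · π = (25 + 16)π.
Divide by 2π: (25 + 16)/2 = 41/2.
By Parseval, this equals Σ |c_n|^2.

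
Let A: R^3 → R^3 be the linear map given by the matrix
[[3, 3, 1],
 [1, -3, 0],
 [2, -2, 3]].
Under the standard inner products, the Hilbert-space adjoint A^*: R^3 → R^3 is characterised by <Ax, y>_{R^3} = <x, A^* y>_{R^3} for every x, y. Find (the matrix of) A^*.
A^* = A^T =
[[3, 1, 2],
 [3, -3, -2],
 [1, 0, 3]]

For real matrices with standard dot products, the defining identity <Ax, y> = <x, A^* y> gives (Ax)^T y = x^T (A^*) y, i.e. x^T A^T y = x^T (A^*) y. Since this holds for all x, y, we must have A^* = A^T. Therefore
A^* =
[[3, 1, 2],
 [3, -3, -2],
 [1, 0, 3]].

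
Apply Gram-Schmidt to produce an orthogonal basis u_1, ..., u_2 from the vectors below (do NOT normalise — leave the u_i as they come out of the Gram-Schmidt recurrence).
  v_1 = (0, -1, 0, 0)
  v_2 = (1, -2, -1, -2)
Orthogonal basis:
  u_1 = (0, -1, 0, 0)
  u_2 = (1, 0, -1, -2)

Apply the Gram-Schmidt recurrence
  u_1 = v_1
  u_i = v_i − Σ_{j<i} ((v_i · u_j) / (u_j · u_j)) · u_j.

Step by step this gives:
  u_1 = (0, -1, 0, 0)
  u_2 = (1, 0, -1, -2)

Orthogonality check:
  u_2 · u_1 = 0 (should be 0)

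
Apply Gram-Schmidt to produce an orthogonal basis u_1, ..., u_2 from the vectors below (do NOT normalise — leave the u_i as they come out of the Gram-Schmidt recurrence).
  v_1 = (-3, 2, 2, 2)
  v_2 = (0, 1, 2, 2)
Orthogonal basis:
  u_1 = (-3, 2, 2, 2)
  u_2 = (10/7, 1/21, 22/21, 22/21)

Apply the Gram-Schmidt recurrence
  u_1 = v_1
  u_i = v_i − Σ_{j<i} ((v_i · u_j) / (u_j · u_j)) · u_j.

Step by step this gives:
  u_1 = (-3, 2, 2, 2)
  u_2 = (10/7, 1/21, 22/21, 22/21)

Orthogonality check:
  u_2 · u_1 = 0 (should be 0)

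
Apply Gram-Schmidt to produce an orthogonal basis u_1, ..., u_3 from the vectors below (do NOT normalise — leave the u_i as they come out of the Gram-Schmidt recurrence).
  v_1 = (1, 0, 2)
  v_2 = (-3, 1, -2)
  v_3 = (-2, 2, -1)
Orthogonal basis:
  u_1 = (1, 0, 2)
  u_2 = (-8/5, 1, 4/5)
  u_3 = (10/21, 20/21, -5/21)

Apply the Gram-Schmidt recurrence
  u_1 = v_1
  u_i = v_i − Σ_{j<i} ((v_i · u_j) / (u_j · u_j)) · u_j.

Step by step this gives:
  u_1 = (1, 0, 2)
  u_2 = (-8/5, 1, 4/5)
  u_3 = (10/21, 20/21, -5/21)

Orthogonality check:
  u_2 · u_1 = 0 (should be 0)
  u_3 · u_1 = 0 (should be 0)
  u_3 · u_2 = 0 (should be 0)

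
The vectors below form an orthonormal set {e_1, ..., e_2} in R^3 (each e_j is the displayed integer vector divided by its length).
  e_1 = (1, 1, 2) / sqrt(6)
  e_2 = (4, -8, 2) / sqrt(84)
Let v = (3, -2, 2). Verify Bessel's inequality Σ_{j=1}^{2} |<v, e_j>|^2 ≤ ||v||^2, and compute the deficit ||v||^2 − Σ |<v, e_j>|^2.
Σ |<v, e_j>|^2 = 229/14; ||v||^2 = 17; deficit = 9/14

Write each e_j = u_j / sqrt(<u_j, u_j>) where u_j is the displayed integer vector. Then <v, e_j> = <v, u_j> / sqrt(<u_j, u_j>), so |<v, e_j>|^2 = <v, u_j>^2 / <u_j, u_j>.
Coefficients: <v, e_1> = 5/sqrt(6), <v, e_2> = 32/sqrt(84).
Square and sum: Σ |<v, e_j>|^2 = 229/14.
Compute ||v||^2 = v·v = 17.
Deficit = 17 − 229/14 = 9/14 ≥ 0, confirming Bessel's inequality. (The deficit equals ||v − Σ <v,e_j> e_j||^2, the squared distance from v to span{e_j}.)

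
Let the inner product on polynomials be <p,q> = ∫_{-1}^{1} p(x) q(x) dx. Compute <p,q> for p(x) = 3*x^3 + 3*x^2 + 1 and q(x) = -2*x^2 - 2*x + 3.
<p,q> = 88/15

Expand the product: p(x)·q(x) = -6*x^5 - 12*x^4 + 3*x^3 + 7*x^2 - 2*x + 3.
∫_{-1}^{1} of each monomial x^k gives [2/(k+1) if k even, 0 if k odd]. Integrating term-by-term (or equivalently evaluating the antiderivative F(x) = -x^6 - 12*x^5/5 + 3*x^4/4 + 7*x^3/3 - x^2 + 3*x at the endpoints):
  F(1) − F(−1) = 101/60 − (-251/60) = 88/15.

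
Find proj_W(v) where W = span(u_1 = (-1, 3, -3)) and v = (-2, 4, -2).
proj_W(v) = (-20/19, 60/19, -60/19)

Set up U = [u_1 | ... | u_1] ∈ R^(3×1). The projector onto W = col(U) is P = U (U^T U)^(-1) U^T.
Compute U^T U =
  [19],
and U^T v = (20).
Solve U^T U · c = U^T v for the coefficients: c = (20/19). The projection is proj_W(v) = U c.
Check: (v - proj_W(v)) · u_1 = 0  (should be 0).
Result: proj_W(v) = (-20/19, 60/19, -60/19).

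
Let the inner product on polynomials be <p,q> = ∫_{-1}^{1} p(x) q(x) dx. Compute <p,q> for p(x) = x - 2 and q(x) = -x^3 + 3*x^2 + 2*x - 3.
<p,q> = 134/15

Expand the product: p(x)·q(x) = -x^4 + 5*x^3 - 4*x^2 - 7*x + 6.
∫_{-1}^{1} of each monomial x^k gives [2/(k+1) if k even, 0 if k odd]. Integrating term-by-term (or equivalently evaluating the antiderivative F(x) = -x^5/5 + 5*x^4/4 - 4*x^3/3 - 7*x^2/2 + 6*x at the endpoints):
  F(1) − F(−1) = 133/60 − (-403/60) = 134/15.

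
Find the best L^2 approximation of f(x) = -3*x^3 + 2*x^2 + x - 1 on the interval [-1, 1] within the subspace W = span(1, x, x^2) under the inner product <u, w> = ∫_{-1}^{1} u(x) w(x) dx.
g(x) = 2*x^2 - 4*x/5 - 1

The best approximation g ∈ W is the orthogonal projection of f onto W. Writing g = a_0 + a_1 x + a_2 x^2, the coefficients solve the normal equations G · a = b where
  G_{ij} = <φ_i, φ_j> and b_i = <f, φ_i>, with φ_0 = 1, φ_1 = x, φ_2 = x^2.
G =
  [2, 0, 2/3]
  [0, 2/3, 0]
  [2/3, 0, 2/5],
b = (-2/3, -8/15, 2/15).
Solving gives a_0 = -1, a_1 = -4/5, a_2 = 2, so
  g(x) = 2*x^2 - 4*x/5 - 1.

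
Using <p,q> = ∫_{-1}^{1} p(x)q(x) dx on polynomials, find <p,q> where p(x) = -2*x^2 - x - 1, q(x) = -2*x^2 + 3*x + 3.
<p,q> = -136/15

Expand the product: p(x)·q(x) = 4*x^4 - 4*x^3 - 7*x^2 - 6*x - 3.
∫_{-1}^{1} of each monomial x^k gives [2/(k+1) if k even, 0 if k odd]. Integrating term-by-term (or equivalently evaluating the antiderivative F(x) = 4*x^5/5 - x^4 - 7*x^3/3 - 3*x^2 - 3*x at the endpoints):
  F(1) − F(−1) = -128/15 − (8/15) = -136/15.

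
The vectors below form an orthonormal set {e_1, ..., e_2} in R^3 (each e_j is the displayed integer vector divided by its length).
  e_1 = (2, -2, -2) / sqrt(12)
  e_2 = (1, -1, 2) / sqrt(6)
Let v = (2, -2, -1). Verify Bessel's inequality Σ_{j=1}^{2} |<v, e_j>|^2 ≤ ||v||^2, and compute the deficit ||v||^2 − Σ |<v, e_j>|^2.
Σ |<v, e_j>|^2 = 9; ||v||^2 = 9; deficit = 0

Write each e_j = u_j / sqrt(<u_j, u_j>) where u_j is the displayed integer vector. Then <v, e_j> = <v, u_j> / sqrt(<u_j, u_j>), so |<v, e_j>|^2 = <v, u_j>^2 / <u_j, u_j>.
Coefficients: <v, e_1> = 10/sqrt(12), <v, e_2> = 2/sqrt(6).
Square and sum: Σ |<v, e_j>|^2 = 9.
Compute ||v||^2 = v·v = 9.
Deficit = 9 − 9 = 0 ≥ 0, confirming Bessel's inequality. (The deficit equals ||v − Σ <v,e_j> e_j||^2, the squared distance from v to span{e_j}.)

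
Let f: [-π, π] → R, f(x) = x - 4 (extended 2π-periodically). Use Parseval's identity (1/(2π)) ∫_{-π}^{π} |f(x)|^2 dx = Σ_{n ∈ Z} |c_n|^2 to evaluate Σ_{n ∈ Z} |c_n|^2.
Σ |c_n|^2 = π^2/3 + 16

Expand and integrate term by term over [-π, π]:
  ∫ (x)^2 dx = 1·(2π^3/3); ∫ 2·1·(-4)·x dx = 0 (odd integrand); ∫ (-4)^2 dx = 16·2π.
So (1/(2π)) ∫_{-π}^{π} (x - 4)^2 dx = 1π^2/3 + 16 = π^2/3 + 16.
Parseval ⇒ Σ |c_n|^2 = π^2/3 + 16.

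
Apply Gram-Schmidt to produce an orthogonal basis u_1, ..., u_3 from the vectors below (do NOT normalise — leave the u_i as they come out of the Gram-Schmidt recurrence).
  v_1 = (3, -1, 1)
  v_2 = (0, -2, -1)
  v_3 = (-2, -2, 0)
Orthogonal basis:
  u_1 = (3, -1, 1)
  u_2 = (-3/11, -21/11, -12/11)
  u_3 = (-2/3, -2/3, 4/3)

Apply the Gram-Schmidt recurrence
  u_1 = v_1
  u_i = v_i − Σ_{j<i} ((v_i · u_j) / (u_j · u_j)) · u_j.

Step by step this gives:
  u_1 = (3, -1, 1)
  u_2 = (-3/11, -21/11, -12/11)
  u_3 = (-2/3, -2/3, 4/3)

Orthogonality check:
  u_2 · u_1 = 0 (should be 0)
  u_3 · u_1 = 0 (should be 0)
  u_3 · u_2 = 0 (should be 0)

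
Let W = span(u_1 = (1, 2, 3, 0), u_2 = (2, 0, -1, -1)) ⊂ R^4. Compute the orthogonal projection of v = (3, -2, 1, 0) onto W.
proj_W(v) = (161/83, 34/83, -21/83, -72/83)

Set up U = [u_1 | ... | u_2] ∈ R^(4×2). The projector onto W = col(U) is P = U (U^T U)^(-1) U^T.
Compute U^T U =
  [14, -1]
  [-1, 6],
and U^T v = (2, 5).
Solve U^T U · c = U^T v for the coefficients: c = (17/83, 72/83). The projection is proj_W(v) = U c.
Check: (v - proj_W(v)) · u_1 = 0  (should be 0).
Check: (v - proj_W(v)) · u_2 = 0  (should be 0).
Result: proj_W(v) = (161/83, 34/83, -21/83, -72/83).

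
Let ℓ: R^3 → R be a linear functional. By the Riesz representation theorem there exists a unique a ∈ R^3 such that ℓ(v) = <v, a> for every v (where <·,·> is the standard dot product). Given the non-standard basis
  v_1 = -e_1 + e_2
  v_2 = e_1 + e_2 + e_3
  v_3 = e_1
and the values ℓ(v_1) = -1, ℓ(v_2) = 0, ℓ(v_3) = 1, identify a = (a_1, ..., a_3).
a = (1, 0, -1)

Write a = (a_1, ..., a_3) in the standard basis. For each basis vector v_i, ℓ(v_i) = <v_i, a> is a linear equation in the a_j's. Collect the n equations into a matrix system V a = ℓ, where row i of V is v_i (expressed in the standard basis). Since V is invertible (lower-triangular with 1s on the diagonal, up to permutation), solve by back-substitution:
  V =
[[-1, 1, 0],
 [1, 1, 1],
 [1, 0, 0]]
  V a = (-1, 0, 1)
Solving gives a = (1, 0, -1).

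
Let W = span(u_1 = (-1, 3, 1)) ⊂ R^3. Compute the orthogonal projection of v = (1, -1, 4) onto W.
proj_W(v) = (0, 0, 0)

Set up U = [u_1 | ... | u_1] ∈ R^(3×1). The projector onto W = col(U) is P = U (U^T U)^(-1) U^T.
Compute U^T U =
  [11],
and U^T v = (0).
Solve U^T U · c = U^T v for the coefficients: c = (0). The projection is proj_W(v) = U c.
Check: (v - proj_W(v)) · u_1 = 0  (should be 0).
Result: proj_W(v) = (0, 0, 0).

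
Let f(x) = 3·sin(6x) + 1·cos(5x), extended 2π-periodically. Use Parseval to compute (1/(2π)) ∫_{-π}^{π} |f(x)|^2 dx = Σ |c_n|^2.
Σ |c_n|^2 = 5

Expand |f|^2 and use orthogonality of {sin(nx), cos(mx)} on [-π, π]:
  ∫_{-π}^{π} sin(nx)^2 dx = π, ∫ cos(mx)^2 dx = π, and cross terms integrate to 0.
So ∫_{-π}^{π} f(x)^2 dx = 3^2 · π + 1^2 · π = (9 + 1)π.
Divide by 2π: (9 + 1)/2 = 5.
By Parseval, this equals Σ |c_n|^2.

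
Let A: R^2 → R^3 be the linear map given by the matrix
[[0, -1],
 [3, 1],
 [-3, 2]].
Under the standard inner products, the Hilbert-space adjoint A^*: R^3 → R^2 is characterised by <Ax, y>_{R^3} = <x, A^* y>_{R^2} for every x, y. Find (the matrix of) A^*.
A^* = A^T =
[[0, 3, -3],
 [-1, 1, 2]]

For real matrices with standard dot products, the defining identity <Ax, y> = <x, A^* y> gives (Ax)^T y = x^T (A^*) y, i.e. x^T A^T y = x^T (A^*) y. Since this holds for all x, y, we must have A^* = A^T. Therefore
A^* =
[[0, 3, -3],
 [-1, 1, 2]].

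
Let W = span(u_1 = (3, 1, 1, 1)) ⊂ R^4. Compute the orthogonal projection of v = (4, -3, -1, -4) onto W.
proj_W(v) = (1, 1/3, 1/3, 1/3)

Set up U = [u_1 | ... | u_1] ∈ R^(4×1). The projector onto W = col(U) is P = U (U^T U)^(-1) U^T.
Compute U^T U =
  [12],
and U^T v = (4).
Solve U^T U · c = U^T v for the coefficients: c = (1/3). The projection is proj_W(v) = U c.
Check: (v - proj_W(v)) · u_1 = 0  (should be 0).
Result: proj_W(v) = (1, 1/3, 1/3, 1/3).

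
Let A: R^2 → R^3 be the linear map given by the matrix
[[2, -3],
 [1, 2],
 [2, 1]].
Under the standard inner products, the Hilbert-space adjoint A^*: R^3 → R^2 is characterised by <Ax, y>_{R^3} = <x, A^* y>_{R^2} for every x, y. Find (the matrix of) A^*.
A^* = A^T =
[[2, 1, 2],
 [-3, 2, 1]]

For real matrices with standard dot products, the defining identity <Ax, y> = <x, A^* y> gives (Ax)^T y = x^T (A^*) y, i.e. x^T A^T y = x^T (A^*) y. Since this holds for all x, y, we must have A^* = A^T. Therefore
A^* =
[[2, 1, 2],
 [-3, 2, 1]].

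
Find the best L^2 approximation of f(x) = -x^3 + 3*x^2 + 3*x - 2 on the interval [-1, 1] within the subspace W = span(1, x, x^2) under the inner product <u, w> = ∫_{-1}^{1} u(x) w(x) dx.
g(x) = 3*x^2 + 12*x/5 - 2

The best approximation g ∈ W is the orthogonal projection of f onto W. Writing g = a_0 + a_1 x + a_2 x^2, the coefficients solve the normal equations G · a = b where
  G_{ij} = <φ_i, φ_j> and b_i = <f, φ_i>, with φ_0 = 1, φ_1 = x, φ_2 = x^2.
G =
  [2, 0, 2/3]
  [0, 2/3, 0]
  [2/3, 0, 2/5],
b = (-2, 8/5, -2/15).
Solving gives a_0 = -2, a_1 = 12/5, a_2 = 3, so
  g(x) = 3*x^2 + 12*x/5 - 2.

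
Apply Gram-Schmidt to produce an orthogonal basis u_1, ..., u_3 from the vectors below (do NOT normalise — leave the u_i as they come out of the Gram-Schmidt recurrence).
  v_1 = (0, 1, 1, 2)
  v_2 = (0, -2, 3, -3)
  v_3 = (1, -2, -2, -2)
Orthogonal basis:
  u_1 = (0, 1, 1, 2)
  u_2 = (0, -7/6, 23/6, -4/3)
  u_3 = (1, -90/107, -10/107, 50/107)

Apply the Gram-Schmidt recurrence
  u_1 = v_1
  u_i = v_i − Σ_{j<i} ((v_i · u_j) / (u_j · u_j)) · u_j.

Step by step this gives:
  u_1 = (0, 1, 1, 2)
  u_2 = (0, -7/6, 23/6, -4/3)
  u_3 = (1, -90/107, -10/107, 50/107)

Orthogonality check:
  u_2 · u_1 = 0 (should be 0)
  u_3 · u_1 = 0 (should be 0)
  u_3 · u_2 = 0 (should be 0)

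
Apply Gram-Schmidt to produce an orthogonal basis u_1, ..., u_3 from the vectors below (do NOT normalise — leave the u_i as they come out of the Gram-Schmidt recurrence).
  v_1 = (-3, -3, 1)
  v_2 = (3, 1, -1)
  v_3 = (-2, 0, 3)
Orthogonal basis:
  u_1 = (-3, -3, 1)
  u_2 = (18/19, -20/19, -6/19)
  u_3 = (7/10, 0, 21/10)

Apply the Gram-Schmidt recurrence
  u_1 = v_1
  u_i = v_i − Σ_{j<i} ((v_i · u_j) / (u_j · u_j)) · u_j.

Step by step this gives:
  u_1 = (-3, -3, 1)
  u_2 = (18/19, -20/19, -6/19)
  u_3 = (7/10, 0, 21/10)

Orthogonality check:
  u_2 · u_1 = 0 (should be 0)
  u_3 · u_1 = 0 (should be 0)
  u_3 · u_2 = 0 (should be 0)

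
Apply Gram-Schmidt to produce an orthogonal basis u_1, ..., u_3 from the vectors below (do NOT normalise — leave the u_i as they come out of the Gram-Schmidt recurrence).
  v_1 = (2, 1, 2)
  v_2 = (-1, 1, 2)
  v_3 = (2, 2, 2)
Orthogonal basis:
  u_1 = (2, 1, 2)
  u_2 = (-5/3, 2/3, 4/3)
  u_3 = (0, 4/5, -2/5)

Apply the Gram-Schmidt recurrence
  u_1 = v_1
  u_i = v_i − Σ_{j<i} ((v_i · u_j) / (u_j · u_j)) · u_j.

Step by step this gives:
  u_1 = (2, 1, 2)
  u_2 = (-5/3, 2/3, 4/3)
  u_3 = (0, 4/5, -2/5)

Orthogonality check:
  u_2 · u_1 = 0 (should be 0)
  u_3 · u_1 = 0 (should be 0)
  u_3 · u_2 = 0 (should be 0)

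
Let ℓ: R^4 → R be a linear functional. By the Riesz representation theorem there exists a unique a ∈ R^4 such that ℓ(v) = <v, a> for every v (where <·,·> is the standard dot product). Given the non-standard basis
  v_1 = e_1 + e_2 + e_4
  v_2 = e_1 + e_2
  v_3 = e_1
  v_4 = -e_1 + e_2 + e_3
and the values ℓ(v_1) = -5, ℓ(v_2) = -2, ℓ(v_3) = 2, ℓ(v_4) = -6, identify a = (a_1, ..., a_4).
a = (2, -4, 0, -3)

Write a = (a_1, ..., a_4) in the standard basis. For each basis vector v_i, ℓ(v_i) = <v_i, a> is a linear equation in the a_j's. Collect the n equations into a matrix system V a = ℓ, where row i of V is v_i (expressed in the standard basis). Since V is invertible (lower-triangular with 1s on the diagonal, up to permutation), solve by back-substitution:
  V =
[[1, 1, 0, 1],
 [1, 1, 0, 0],
 [1, 0, 0, 0],
 [-1, 1, 1, 0]]
  V a = (-5, -2, 2, -6)
Solving gives a = (2, -4, 0, -3).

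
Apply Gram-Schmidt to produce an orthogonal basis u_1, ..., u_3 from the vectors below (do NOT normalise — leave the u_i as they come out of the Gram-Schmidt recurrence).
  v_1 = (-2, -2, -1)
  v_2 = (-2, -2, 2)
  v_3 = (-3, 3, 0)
Orthogonal basis:
  u_1 = (-2, -2, -1)
  u_2 = (-2/3, -2/3, 8/3)
  u_3 = (-3, 3, 0)

Apply the Gram-Schmidt recurrence
  u_1 = v_1
  u_i = v_i − Σ_{j<i} ((v_i · u_j) / (u_j · u_j)) · u_j.

Step by step this gives:
  u_1 = (-2, -2, -1)
  u_2 = (-2/3, -2/3, 8/3)
  u_3 = (-3, 3, 0)

Orthogonality check:
  u_2 · u_1 = 0 (should be 0)
  u_3 · u_1 = 0 (should be 0)
  u_3 · u_2 = 0 (should be 0)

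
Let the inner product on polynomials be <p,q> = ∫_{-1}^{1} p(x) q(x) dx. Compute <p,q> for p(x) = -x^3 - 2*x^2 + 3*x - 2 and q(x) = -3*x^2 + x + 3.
<p,q> = -8

Expand the product: p(x)·q(x) = 3*x^5 + 5*x^4 - 14*x^3 + 3*x^2 + 7*x - 6.
∫_{-1}^{1} of each monomial x^k gives [2/(k+1) if k even, 0 if k odd]. Integrating term-by-term (or equivalently evaluating the antiderivative F(x) = x^6/2 + x^5 - 7*x^4/2 + x^3 + 7*x^2/2 - 6*x at the endpoints):
  F(1) − F(−1) = -7/2 − (9/2) = -8.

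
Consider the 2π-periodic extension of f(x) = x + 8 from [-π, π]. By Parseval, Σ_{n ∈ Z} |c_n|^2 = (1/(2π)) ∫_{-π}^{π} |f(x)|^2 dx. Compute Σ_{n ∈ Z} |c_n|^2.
Σ |c_n|^2 = π^2/3 + 64

Expand and integrate term by term over [-π, π]:
  ∫ (x)^2 dx = 1·(2π^3/3); ∫ 2·1·(8)·x dx = 0 (odd integrand); ∫ 8^2 dx = 64·2π.
So (1/(2π)) ∫_{-π}^{π} (x + 8)^2 dx = 1π^2/3 + 64 = π^2/3 + 64.
Parseval ⇒ Σ |c_n|^2 = π^2/3 + 64.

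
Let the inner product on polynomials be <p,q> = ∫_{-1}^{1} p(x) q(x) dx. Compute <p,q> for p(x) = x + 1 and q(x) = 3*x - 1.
<p,q> = 0

Expand the product: p(x)·q(x) = 3*x^2 + 2*x - 1.
∫_{-1}^{1} of each monomial x^k gives [2/(k+1) if k even, 0 if k odd]. Integrating term-by-term (or equivalently evaluating the antiderivative F(x) = x^3 + x^2 - x at the endpoints):
  F(1) − F(−1) = 1 − (1) = 0.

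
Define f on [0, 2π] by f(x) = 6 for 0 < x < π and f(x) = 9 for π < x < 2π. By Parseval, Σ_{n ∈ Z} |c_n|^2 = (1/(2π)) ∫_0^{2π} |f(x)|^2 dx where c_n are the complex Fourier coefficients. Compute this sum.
Σ |c_n|^2 = 117/2

Parseval equates the L^2 energy of f (normalised by 1/(2π)) with the ℓ^2 sum of its Fourier coefficients: (1/(2π)) ∫_0^{2π} |f|^2 = Σ |c_n|^2.
Compute the left side: (1/(2π)) [∫_0^π 6^2 dx + ∫_π^{2π} 9^2 dx] = (1/(2π)) · (36π + 81π) = (36 + 81)/2 = 117/2.
So Σ_{n ∈ Z} |c_n|^2 = 117/2.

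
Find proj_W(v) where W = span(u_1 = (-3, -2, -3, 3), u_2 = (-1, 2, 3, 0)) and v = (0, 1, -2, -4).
proj_W(v) = (330/167, -52/167, -78/167, -228/167)

Set up U = [u_1 | ... | u_2] ∈ R^(4×2). The projector onto W = col(U) is P = U (U^T U)^(-1) U^T.
Compute U^T U =
  [31, -10]
  [-10, 14],
and U^T v = (-8, -4).
Solve U^T U · c = U^T v for the coefficients: c = (-76/167, -102/167). The projection is proj_W(v) = U c.
Check: (v - proj_W(v)) · u_1 = 0  (should be 0).
Check: (v - proj_W(v)) · u_2 = 0  (should be 0).
Result: proj_W(v) = (330/167, -52/167, -78/167, -228/167).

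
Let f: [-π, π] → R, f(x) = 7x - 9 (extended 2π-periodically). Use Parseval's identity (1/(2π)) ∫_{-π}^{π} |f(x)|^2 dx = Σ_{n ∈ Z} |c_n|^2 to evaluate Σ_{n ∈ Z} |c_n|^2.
Σ |c_n|^2 = 49π^2/3 + 81

Expand and integrate term by term over [-π, π]:
  ∫ (7x)^2 dx = 49·(2π^3/3); ∫ 2·7·(-9)·x dx = 0 (odd integrand); ∫ (-9)^2 dx = 81·2π.
So (1/(2π)) ∫_{-π}^{π} (7x - 9)^2 dx = 49π^2/3 + 81 = 49π^2/3 + 81.
Parseval ⇒ Σ |c_n|^2 = 49π^2/3 + 81.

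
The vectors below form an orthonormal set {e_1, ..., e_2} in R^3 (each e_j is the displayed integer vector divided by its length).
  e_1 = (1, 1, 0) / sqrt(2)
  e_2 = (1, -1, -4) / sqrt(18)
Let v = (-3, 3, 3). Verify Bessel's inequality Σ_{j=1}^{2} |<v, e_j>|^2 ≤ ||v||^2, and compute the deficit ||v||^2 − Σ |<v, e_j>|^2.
Σ |<v, e_j>|^2 = 18; ||v||^2 = 27; deficit = 9

Write each e_j = u_j / sqrt(<u_j, u_j>) where u_j is the displayed integer vector. Then <v, e_j> = <v, u_j> / sqrt(<u_j, u_j>), so |<v, e_j>|^2 = <v, u_j>^2 / <u_j, u_j>.
Coefficients: <v, e_1> = 0/sqrt(2), <v, e_2> = -18/sqrt(18).
Square and sum: Σ |<v, e_j>|^2 = 18.
Compute ||v||^2 = v·v = 27.
Deficit = 27 − 18 = 9 ≥ 0, confirming Bessel's inequality. (The deficit equals ||v − Σ <v,e_j> e_j||^2, the squared distance from v to span{e_j}.)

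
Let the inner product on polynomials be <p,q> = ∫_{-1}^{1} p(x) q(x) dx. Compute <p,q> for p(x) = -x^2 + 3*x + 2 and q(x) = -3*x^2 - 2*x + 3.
<p,q> = 16/5

Expand the product: p(x)·q(x) = 3*x^4 - 7*x^3 - 15*x^2 + 5*x + 6.
∫_{-1}^{1} of each monomial x^k gives [2/(k+1) if k even, 0 if k odd]. Integrating term-by-term (or equivalently evaluating the antiderivative F(x) = 3*x^5/5 - 7*x^4/4 - 5*x^3 + 5*x^2/2 + 6*x at the endpoints):
  F(1) − F(−1) = 47/20 − (-17/20) = 16/5.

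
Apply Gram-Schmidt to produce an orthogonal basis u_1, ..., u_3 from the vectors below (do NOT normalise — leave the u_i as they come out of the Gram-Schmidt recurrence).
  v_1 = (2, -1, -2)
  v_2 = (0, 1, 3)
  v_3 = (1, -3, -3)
Orthogonal basis:
  u_1 = (2, -1, -2)
  u_2 = (14/9, 2/9, 13/9)
  u_3 = (-11/41, -66/41, 22/41)

Apply the Gram-Schmidt recurrence
  u_1 = v_1
  u_i = v_i − Σ_{j<i} ((v_i · u_j) / (u_j · u_j)) · u_j.

Step by step this gives:
  u_1 = (2, -1, -2)
  u_2 = (14/9, 2/9, 13/9)
  u_3 = (-11/41, -66/41, 22/41)

Orthogonality check:
  u_2 · u_1 = 0 (should be 0)
  u_3 · u_1 = 0 (should be 0)
  u_3 · u_2 = 0 (should be 0)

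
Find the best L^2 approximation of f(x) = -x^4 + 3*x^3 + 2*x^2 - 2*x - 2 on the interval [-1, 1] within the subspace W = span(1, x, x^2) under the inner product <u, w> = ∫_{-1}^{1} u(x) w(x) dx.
g(x) = 8*x^2/7 - x/5 - 67/35

The best approximation g ∈ W is the orthogonal projection of f onto W. Writing g = a_0 + a_1 x + a_2 x^2, the coefficients solve the normal equations G · a = b where
  G_{ij} = <φ_i, φ_j> and b_i = <f, φ_i>, with φ_0 = 1, φ_1 = x, φ_2 = x^2.
G =
  [2, 0, 2/3]
  [0, 2/3, 0]
  [2/3, 0, 2/5],
b = (-46/15, -2/15, -86/105).
Solving gives a_0 = -67/35, a_1 = -1/5, a_2 = 8/7, so
  g(x) = 8*x^2/7 - x/5 - 67/35.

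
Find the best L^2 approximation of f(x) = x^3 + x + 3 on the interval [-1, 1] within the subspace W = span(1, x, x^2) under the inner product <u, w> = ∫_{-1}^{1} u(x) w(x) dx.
g(x) = 8*x/5 + 3

The best approximation g ∈ W is the orthogonal projection of f onto W. Writing g = a_0 + a_1 x + a_2 x^2, the coefficients solve the normal equations G · a = b where
  G_{ij} = <φ_i, φ_j> and b_i = <f, φ_i>, with φ_0 = 1, φ_1 = x, φ_2 = x^2.
G =
  [2, 0, 2/3]
  [0, 2/3, 0]
  [2/3, 0, 2/5],
b = (6, 16/15, 2).
Solving gives a_0 = 3, a_1 = 8/5, a_2 = 0, so
  g(x) = 8*x/5 + 3.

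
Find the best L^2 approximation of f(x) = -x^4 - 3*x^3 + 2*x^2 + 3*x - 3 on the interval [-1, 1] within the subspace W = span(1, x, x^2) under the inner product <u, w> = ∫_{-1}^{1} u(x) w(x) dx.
g(x) = 8*x^2/7 + 6*x/5 - 102/35

The best approximation g ∈ W is the orthogonal projection of f onto W. Writing g = a_0 + a_1 x + a_2 x^2, the coefficients solve the normal equations G · a = b where
  G_{ij} = <φ_i, φ_j> and b_i = <f, φ_i>, with φ_0 = 1, φ_1 = x, φ_2 = x^2.
G =
  [2, 0, 2/3]
  [0, 2/3, 0]
  [2/3, 0, 2/5],
b = (-76/15, 4/5, -52/35).
Solving gives a_0 = -102/35, a_1 = 6/5, a_2 = 8/7, so
  g(x) = 8*x^2/7 + 6*x/5 - 102/35.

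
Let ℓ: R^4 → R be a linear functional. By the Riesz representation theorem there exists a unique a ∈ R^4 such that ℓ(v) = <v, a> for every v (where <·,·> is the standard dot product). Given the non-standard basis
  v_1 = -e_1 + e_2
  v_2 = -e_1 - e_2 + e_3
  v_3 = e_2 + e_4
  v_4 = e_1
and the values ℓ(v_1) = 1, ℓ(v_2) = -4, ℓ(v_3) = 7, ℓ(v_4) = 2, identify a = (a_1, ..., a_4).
a = (2, 3, 1, 4)

Write a = (a_1, ..., a_4) in the standard basis. For each basis vector v_i, ℓ(v_i) = <v_i, a> is a linear equation in the a_j's. Collect the n equations into a matrix system V a = ℓ, where row i of V is v_i (expressed in the standard basis). Since V is invertible (lower-triangular with 1s on the diagonal, up to permutation), solve by back-substitution:
  V =
[[-1, 1, 0, 0],
 [-1, -1, 1, 0],
 [0, 1, 0, 1],
 [1, 0, 0, 0]]
  V a = (1, -4, 7, 2)
Solving gives a = (2, 3, 1, 4).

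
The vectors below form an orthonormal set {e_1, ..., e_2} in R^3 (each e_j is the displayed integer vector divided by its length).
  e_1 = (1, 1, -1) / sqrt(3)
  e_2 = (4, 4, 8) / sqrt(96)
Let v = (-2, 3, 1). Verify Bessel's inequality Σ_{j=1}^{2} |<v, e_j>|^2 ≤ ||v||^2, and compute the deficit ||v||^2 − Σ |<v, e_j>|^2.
Σ |<v, e_j>|^2 = 3/2; ||v||^2 = 14; deficit = 25/2

Write each e_j = u_j / sqrt(<u_j, u_j>) where u_j is the displayed integer vector. Then <v, e_j> = <v, u_j> / sqrt(<u_j, u_j>), so |<v, e_j>|^2 = <v, u_j>^2 / <u_j, u_j>.
Coefficients: <v, e_1> = 0/sqrt(3), <v, e_2> = 12/sqrt(96).
Square and sum: Σ |<v, e_j>|^2 = 3/2.
Compute ||v||^2 = v·v = 14.
Deficit = 14 − 3/2 = 25/2 ≥ 0, confirming Bessel's inequality. (The deficit equals ||v − Σ <v,e_j> e_j||^2, the squared distance from v to span{e_j}.)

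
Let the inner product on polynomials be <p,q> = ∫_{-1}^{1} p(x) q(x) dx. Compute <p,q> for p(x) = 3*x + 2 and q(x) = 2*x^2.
<p,q> = 8/3

Expand the product: p(x)·q(x) = 6*x^3 + 4*x^2.
∫_{-1}^{1} of each monomial x^k gives [2/(k+1) if k even, 0 if k odd]. Integrating term-by-term (or equivalently evaluating the antiderivative F(x) = 3*x^4/2 + 4*x^3/3 at the endpoints):
  F(1) − F(−1) = 17/6 − (1/6) = 8/3.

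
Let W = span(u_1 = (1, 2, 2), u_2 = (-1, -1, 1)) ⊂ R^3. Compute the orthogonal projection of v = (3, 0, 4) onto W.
proj_W(v) = (7/13, 24/13, 44/13)

Set up U = [u_1 | ... | u_2] ∈ R^(3×2). The projector onto W = col(U) is P = U (U^T U)^(-1) U^T.
Compute U^T U =
  [9, -1]
  [-1, 3],
and U^T v = (11, 1).
Solve U^T U · c = U^T v for the coefficients: c = (17/13, 10/13). The projection is proj_W(v) = U c.
Check: (v - proj_W(v)) · u_1 = 0  (should be 0).
Check: (v - proj_W(v)) · u_2 = 0  (should be 0).
Result: proj_W(v) = (7/13, 24/13, 44/13).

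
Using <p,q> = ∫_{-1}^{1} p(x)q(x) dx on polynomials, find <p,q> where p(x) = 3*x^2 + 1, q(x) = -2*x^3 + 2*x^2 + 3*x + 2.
<p,q> = 176/15

Expand the product: p(x)·q(x) = -6*x^5 + 6*x^4 + 7*x^3 + 8*x^2 + 3*x + 2.
∫_{-1}^{1} of each monomial x^k gives [2/(k+1) if k even, 0 if k odd]. Integrating term-by-term (or equivalently evaluating the antiderivative F(x) = -x^6 + 6*x^5/5 + 7*x^4/4 + 8*x^3/3 + 3*x^2/2 + 2*x at the endpoints):
  F(1) − F(−1) = 487/60 − (-217/60) = 176/15.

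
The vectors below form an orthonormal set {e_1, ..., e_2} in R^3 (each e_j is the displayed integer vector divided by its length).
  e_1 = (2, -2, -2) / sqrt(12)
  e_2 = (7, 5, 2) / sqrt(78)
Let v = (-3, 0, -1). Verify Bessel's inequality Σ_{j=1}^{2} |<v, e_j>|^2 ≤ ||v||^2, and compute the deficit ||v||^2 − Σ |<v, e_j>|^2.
Σ |<v, e_j>|^2 = 211/26; ||v||^2 = 10; deficit = 49/26

Write each e_j = u_j / sqrt(<u_j, u_j>) where u_j is the displayed integer vector. Then <v, e_j> = <v, u_j> / sqrt(<u_j, u_j>), so |<v, e_j>|^2 = <v, u_j>^2 / <u_j, u_j>.
Coefficients: <v, e_1> = -4/sqrt(12), <v, e_2> = -23/sqrt(78).
Square and sum: Σ |<v, e_j>|^2 = 211/26.
Compute ||v||^2 = v·v = 10.
Deficit = 10 − 211/26 = 49/26 ≥ 0, confirming Bessel's inequality. (The deficit equals ||v − Σ <v,e_j> e_j||^2, the squared distance from v to span{e_j}.)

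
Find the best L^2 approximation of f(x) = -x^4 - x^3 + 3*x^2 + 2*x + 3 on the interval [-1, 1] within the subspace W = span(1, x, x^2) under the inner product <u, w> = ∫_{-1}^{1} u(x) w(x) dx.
g(x) = 15*x^2/7 + 7*x/5 + 108/35

The best approximation g ∈ W is the orthogonal projection of f onto W. Writing g = a_0 + a_1 x + a_2 x^2, the coefficients solve the normal equations G · a = b where
  G_{ij} = <φ_i, φ_j> and b_i = <f, φ_i>, with φ_0 = 1, φ_1 = x, φ_2 = x^2.
G =
  [2, 0, 2/3]
  [0, 2/3, 0]
  [2/3, 0, 2/5],
b = (38/5, 14/15, 102/35).
Solving gives a_0 = 108/35, a_1 = 7/5, a_2 = 15/7, so
  g(x) = 15*x^2/7 + 7*x/5 + 108/35.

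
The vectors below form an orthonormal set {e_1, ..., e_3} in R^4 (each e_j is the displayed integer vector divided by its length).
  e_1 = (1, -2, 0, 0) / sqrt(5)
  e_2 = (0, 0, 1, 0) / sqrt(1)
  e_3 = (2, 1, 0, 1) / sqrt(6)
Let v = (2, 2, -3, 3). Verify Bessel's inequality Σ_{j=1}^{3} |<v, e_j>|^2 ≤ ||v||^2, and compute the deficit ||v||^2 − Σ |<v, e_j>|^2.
Σ |<v, e_j>|^2 = 233/10; ||v||^2 = 26; deficit = 27/10

Write each e_j = u_j / sqrt(<u_j, u_j>) where u_j is the displayed integer vector. Then <v, e_j> = <v, u_j> / sqrt(<u_j, u_j>), so |<v, e_j>|^2 = <v, u_j>^2 / <u_j, u_j>.
Coefficients: <v, e_1> = -2/sqrt(5), <v, e_2> = -3/sqrt(1), <v, e_3> = 9/sqrt(6).
Square and sum: Σ |<v, e_j>|^2 = 233/10.
Compute ||v||^2 = v·v = 26.
Deficit = 26 − 233/10 = 27/10 ≥ 0, confirming Bessel's inequality. (The deficit equals ||v − Σ <v,e_j> e_j||^2, the squared distance from v to span{e_j}.)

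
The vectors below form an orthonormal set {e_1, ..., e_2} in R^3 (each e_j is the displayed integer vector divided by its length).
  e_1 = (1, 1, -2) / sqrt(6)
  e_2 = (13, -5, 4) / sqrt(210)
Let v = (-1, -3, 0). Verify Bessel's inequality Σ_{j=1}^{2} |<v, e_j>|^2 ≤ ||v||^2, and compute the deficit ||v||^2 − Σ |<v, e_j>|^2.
Σ |<v, e_j>|^2 = 94/35; ||v||^2 = 10; deficit = 256/35

Write each e_j = u_j / sqrt(<u_j, u_j>) where u_j is the displayed integer vector. Then <v, e_j> = <v, u_j> / sqrt(<u_j, u_j>), so |<v, e_j>|^2 = <v, u_j>^2 / <u_j, u_j>.
Coefficients: <v, e_1> = -4/sqrt(6), <v, e_2> = 2/sqrt(210).
Square and sum: Σ |<v, e_j>|^2 = 94/35.
Compute ||v||^2 = v·v = 10.
Deficit = 10 − 94/35 = 256/35 ≥ 0, confirming Bessel's inequality. (The deficit equals ||v − Σ <v,e_j> e_j||^2, the squared distance from v to span{e_j}.)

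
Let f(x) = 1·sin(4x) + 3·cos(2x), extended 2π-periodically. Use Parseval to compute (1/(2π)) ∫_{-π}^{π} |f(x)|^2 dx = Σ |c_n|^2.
Σ |c_n|^2 = 5

Expand |f|^2 and use orthogonality of {sin(nx), cos(mx)} on [-π, π]:
  ∫_{-π}^{π} sin(nx)^2 dx = π, ∫ cos(mx)^2 dx = π, and cross terms integrate to 0.
So ∫_{-π}^{π} f(x)^2 dx = 1^2 · π + 3^2 · π = (1 + 9)π.
Divide by 2π: (1 + 9)/2 = 5.
By Parseval, this equals Σ |c_n|^2.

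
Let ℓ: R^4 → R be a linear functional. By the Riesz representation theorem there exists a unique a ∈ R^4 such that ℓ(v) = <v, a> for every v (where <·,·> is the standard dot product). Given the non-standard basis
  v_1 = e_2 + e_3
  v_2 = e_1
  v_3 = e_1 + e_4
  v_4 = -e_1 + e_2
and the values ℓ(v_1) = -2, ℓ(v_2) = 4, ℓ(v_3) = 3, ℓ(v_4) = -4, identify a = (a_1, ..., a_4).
a = (4, 0, -2, -1)

Write a = (a_1, ..., a_4) in the standard basis. For each basis vector v_i, ℓ(v_i) = <v_i, a> is a linear equation in the a_j's. Collect the n equations into a matrix system V a = ℓ, where row i of V is v_i (expressed in the standard basis). Since V is invertible (lower-triangular with 1s on the diagonal, up to permutation), solve by back-substitution:
  V =
[[0, 1, 1, 0],
 [1, 0, 0, 0],
 [1, 0, 0, 1],
 [-1, 1, 0, 0]]
  V a = (-2, 4, 3, -4)
Solving gives a = (4, 0, -2, -1).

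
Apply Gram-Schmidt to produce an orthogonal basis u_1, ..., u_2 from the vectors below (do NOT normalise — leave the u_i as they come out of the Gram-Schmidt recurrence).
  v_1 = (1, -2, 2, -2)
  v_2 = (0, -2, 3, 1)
Orthogonal basis:
  u_1 = (1, -2, 2, -2)
  u_2 = (-8/13, -10/13, 23/13, 29/13)

Apply the Gram-Schmidt recurrence
  u_1 = v_1
  u_i = v_i − Σ_{j<i} ((v_i · u_j) / (u_j · u_j)) · u_j.

Step by step this gives:
  u_1 = (1, -2, 2, -2)
  u_2 = (-8/13, -10/13, 23/13, 29/13)

Orthogonality check:
  u_2 · u_1 = 0 (should be 0)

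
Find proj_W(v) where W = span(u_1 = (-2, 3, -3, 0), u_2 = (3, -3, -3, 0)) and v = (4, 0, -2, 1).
proj_W(v) = (58/31, -55/31, -73/31, 0)

Set up U = [u_1 | ... | u_2] ∈ R^(4×2). The projector onto W = col(U) is P = U (U^T U)^(-1) U^T.
Compute U^T U =
  [22, -6]
  [-6, 27],
and U^T v = (-2, 18).
Solve U^T U · c = U^T v for the coefficients: c = (3/31, 64/93). The projection is proj_W(v) = U c.
Check: (v - proj_W(v)) · u_1 = 0  (should be 0).
Check: (v - proj_W(v)) · u_2 = 0  (should be 0).
Result: proj_W(v) = (58/31, -55/31, -73/31, 0).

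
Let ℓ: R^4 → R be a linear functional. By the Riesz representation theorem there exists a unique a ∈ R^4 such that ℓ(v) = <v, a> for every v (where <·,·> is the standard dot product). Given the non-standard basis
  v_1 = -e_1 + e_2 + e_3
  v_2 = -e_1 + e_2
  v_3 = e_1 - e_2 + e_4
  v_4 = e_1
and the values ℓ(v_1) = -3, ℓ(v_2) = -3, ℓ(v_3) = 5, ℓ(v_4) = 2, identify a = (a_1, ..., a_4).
a = (2, -1, 0, 2)

Write a = (a_1, ..., a_4) in the standard basis. For each basis vector v_i, ℓ(v_i) = <v_i, a> is a linear equation in the a_j's. Collect the n equations into a matrix system V a = ℓ, where row i of V is v_i (expressed in the standard basis). Since V is invertible (lower-triangular with 1s on the diagonal, up to permutation), solve by back-substitution:
  V =
[[-1, 1, 1, 0],
 [-1, 1, 0, 0],
 [1, -1, 0, 1],
 [1, 0, 0, 0]]
  V a = (-3, -3, 5, 2)
Solving gives a = (2, -1, 0, 2).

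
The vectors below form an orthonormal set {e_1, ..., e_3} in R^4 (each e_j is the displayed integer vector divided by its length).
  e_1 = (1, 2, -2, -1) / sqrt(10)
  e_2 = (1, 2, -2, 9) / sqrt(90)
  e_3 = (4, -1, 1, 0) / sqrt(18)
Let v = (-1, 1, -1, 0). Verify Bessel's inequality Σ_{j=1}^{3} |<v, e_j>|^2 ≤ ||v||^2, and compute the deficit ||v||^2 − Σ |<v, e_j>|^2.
Σ |<v, e_j>|^2 = 3; ||v||^2 = 3; deficit = 0

Write each e_j = u_j / sqrt(<u_j, u_j>) where u_j is the displayed integer vector. Then <v, e_j> = <v, u_j> / sqrt(<u_j, u_j>), so |<v, e_j>|^2 = <v, u_j>^2 / <u_j, u_j>.
Coefficients: <v, e_1> = 3/sqrt(10), <v, e_2> = 3/sqrt(90), <v, e_3> = -6/sqrt(18).
Square and sum: Σ |<v, e_j>|^2 = 3.
Compute ||v||^2 = v·v = 3.
Deficit = 3 − 3 = 0 ≥ 0, confirming Bessel's inequality. (The deficit equals ||v − Σ <v,e_j> e_j||^2, the squared distance from v to span{e_j}.)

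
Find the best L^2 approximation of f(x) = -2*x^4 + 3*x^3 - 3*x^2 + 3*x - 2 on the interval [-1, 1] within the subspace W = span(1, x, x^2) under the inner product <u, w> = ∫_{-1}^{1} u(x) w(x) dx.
g(x) = -33*x^2/7 + 24*x/5 - 64/35

The best approximation g ∈ W is the orthogonal projection of f onto W. Writing g = a_0 + a_1 x + a_2 x^2, the coefficients solve the normal equations G · a = b where
  G_{ij} = <φ_i, φ_j> and b_i = <f, φ_i>, with φ_0 = 1, φ_1 = x, φ_2 = x^2.
G =
  [2, 0, 2/3]
  [0, 2/3, 0]
  [2/3, 0, 2/5],
b = (-34/5, 16/5, -326/105).
Solving gives a_0 = -64/35, a_1 = 24/5, a_2 = -33/7, so
  g(x) = -33*x^2/7 + 24*x/5 - 64/35.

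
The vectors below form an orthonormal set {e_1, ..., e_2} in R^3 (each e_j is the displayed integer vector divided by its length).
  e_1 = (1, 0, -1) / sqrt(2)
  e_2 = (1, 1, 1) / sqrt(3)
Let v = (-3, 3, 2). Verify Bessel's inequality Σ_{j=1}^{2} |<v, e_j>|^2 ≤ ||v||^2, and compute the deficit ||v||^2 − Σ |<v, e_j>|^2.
Σ |<v, e_j>|^2 = 83/6; ||v||^2 = 22; deficit = 49/6

Write each e_j = u_j / sqrt(<u_j, u_j>) where u_j is the displayed integer vector. Then <v, e_j> = <v, u_j> / sqrt(<u_j, u_j>), so |<v, e_j>|^2 = <v, u_j>^2 / <u_j, u_j>.
Coefficients: <v, e_1> = -5/sqrt(2), <v, e_2> = 2/sqrt(3).
Square and sum: Σ |<v, e_j>|^2 = 83/6.
Compute ||v||^2 = v·v = 22.
Deficit = 22 − 83/6 = 49/6 ≥ 0, confirming Bessel's inequality. (The deficit equals ||v − Σ <v,e_j> e_j||^2, the squared distance from v to span{e_j}.)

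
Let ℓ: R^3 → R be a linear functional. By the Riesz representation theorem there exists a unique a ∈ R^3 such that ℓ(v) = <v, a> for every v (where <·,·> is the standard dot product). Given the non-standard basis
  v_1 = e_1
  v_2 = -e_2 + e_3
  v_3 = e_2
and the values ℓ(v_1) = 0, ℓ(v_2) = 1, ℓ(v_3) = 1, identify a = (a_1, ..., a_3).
a = (0, 1, 2)

Write a = (a_1, ..., a_3) in the standard basis. For each basis vector v_i, ℓ(v_i) = <v_i, a> is a linear equation in the a_j's. Collect the n equations into a matrix system V a = ℓ, where row i of V is v_i (expressed in the standard basis). Since V is invertible (lower-triangular with 1s on the diagonal, up to permutation), solve by back-substitution:
  V =
[[1, 0, 0],
 [0, -1, 1],
 [0, 1, 0]]
  V a = (0, 1, 1)
Solving gives a = (0, 1, 2).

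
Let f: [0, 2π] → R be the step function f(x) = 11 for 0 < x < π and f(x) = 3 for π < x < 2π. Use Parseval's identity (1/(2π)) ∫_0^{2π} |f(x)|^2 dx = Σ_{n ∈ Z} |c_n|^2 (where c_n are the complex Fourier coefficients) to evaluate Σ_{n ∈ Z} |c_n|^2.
Σ |c_n|^2 = 65

Parseval equates the L^2 energy of f (normalised by 1/(2π)) with the ℓ^2 sum of its Fourier coefficients: (1/(2π)) ∫_0^{2π} |f|^2 = Σ |c_n|^2.
Compute the left side: (1/(2π)) [∫_0^π 11^2 dx + ∫_π^{2π} 3^2 dx] = (1/(2π)) · (121π + 9π) = (121 + 9)/2 = 65.
So Σ_{n ∈ Z} |c_n|^2 = 65.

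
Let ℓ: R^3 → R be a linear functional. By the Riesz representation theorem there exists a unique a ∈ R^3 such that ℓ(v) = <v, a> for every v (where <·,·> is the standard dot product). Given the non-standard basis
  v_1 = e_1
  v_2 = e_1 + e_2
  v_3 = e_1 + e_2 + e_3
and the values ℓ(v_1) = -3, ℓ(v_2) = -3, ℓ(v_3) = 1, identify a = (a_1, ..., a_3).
a = (-3, 0, 4)

Write a = (a_1, ..., a_3) in the standard basis. For each basis vector v_i, ℓ(v_i) = <v_i, a> is a linear equation in the a_j's. Collect the n equations into a matrix system V a = ℓ, where row i of V is v_i (expressed in the standard basis). Since V is invertible (lower-triangular with 1s on the diagonal, up to permutation), solve by back-substitution:
  V =
[[1, 0, 0],
 [1, 1, 0],
 [1, 1, 1]]
  V a = (-3, -3, 1)
Solving gives a = (-3, 0, 4).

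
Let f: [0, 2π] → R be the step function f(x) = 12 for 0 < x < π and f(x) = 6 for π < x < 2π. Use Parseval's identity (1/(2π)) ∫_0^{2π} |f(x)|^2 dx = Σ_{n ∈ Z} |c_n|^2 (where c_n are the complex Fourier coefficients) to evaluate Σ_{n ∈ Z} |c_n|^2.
Σ |c_n|^2 = 90

Parseval equates the L^2 energy of f (normalised by 1/(2π)) with the ℓ^2 sum of its Fourier coefficients: (1/(2π)) ∫_0^{2π} |f|^2 = Σ |c_n|^2.
Compute the left side: (1/(2π)) [∫_0^π 12^2 dx + ∫_π^{2π} 6^2 dx] = (1/(2π)) · (144π + 36π) = (144 + 36)/2 = 90.
So Σ_{n ∈ Z} |c_n|^2 = 90.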